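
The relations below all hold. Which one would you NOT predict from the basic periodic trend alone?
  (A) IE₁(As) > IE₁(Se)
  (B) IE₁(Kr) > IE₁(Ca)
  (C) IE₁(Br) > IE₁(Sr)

The general trend: first ionisation energy increases across a period and decreases down a group.
(A) As (period 4, group 15) vs Se (period 4, group 16): the stated order contradicts the simple trend.
(B) Kr (period 4, group 18) vs Ca (period 4, group 2): the stated order agrees with the simple trend.
(C) Br (period 4, group 17) vs Sr (period 5, group 2): the stated order agrees with the simple trend.
The exception is (A): Se (4p⁴) ionizes more easily than half-filled As (4p³).

(A)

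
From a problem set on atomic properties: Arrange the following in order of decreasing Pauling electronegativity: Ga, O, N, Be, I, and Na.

Be is in period 2, group 2; N is in period 2, group 15; O is in period 2, group 16; Na is in period 3, group 1; Ga is in period 4, group 13; I is in period 5, group 17.
Smaller atoms with higher effective nuclear charge are more electronegative.
Here both period and group differ, so the two effects have to be weighed against each other.
Be > Na: both effects reinforce here, so Be is clearly the higher of the two.
Ga > Be: the two effects oppose for this pair; the across-period effect wins (1.81 vs 1.57).
I > Ga: period and group pull opposite ways; the across-period shift dominates (2.66 vs 1.81).
N > I: the two effects oppose for this pair; the down-group effect wins (3.04 vs 2.66).
O > N: O lies to the right of N in period 2, so the across-period effect alone puts O higher.
For reference (Pauling): Be 1.57, N 3.04, O 3.44, Na 0.93, Ga 1.81, I 2.66.
So from highest to lowest: O > N > I > Ga > Be > Na.

O > N > I > Ga > Be > Na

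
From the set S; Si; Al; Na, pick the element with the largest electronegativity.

S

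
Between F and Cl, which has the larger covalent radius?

Cl

F is in period 2, group 17; Cl is in period 3, group 17.
Across a period the added protons contract the valence shell; down a group each new principal shell makes the atom larger.
All are in group 17, so atomic radius increases down the group.
So Cl has the larger covalent radius (Cl > F).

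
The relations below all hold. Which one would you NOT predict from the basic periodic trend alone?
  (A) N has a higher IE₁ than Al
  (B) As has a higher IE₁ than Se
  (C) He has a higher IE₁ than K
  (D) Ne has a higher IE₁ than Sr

(B)

The general trend: IE₁ increases across a period and decreases down a group.
(A) N (period 2, group 15) vs Al (period 3, group 13): the stated order agrees with the simple trend.
(B) As (period 4, group 15) vs Se (period 4, group 16): the stated order contradicts the simple trend.
(C) He (period 1, group 18) vs K (period 4, group 1): the stated order agrees with the simple trend.
(D) Ne (period 2, group 18) vs Sr (period 5, group 2): the stated order agrees with the simple trend.
The exception is (B): Se (4p⁴) ionizes more easily than half-filled As (4p³).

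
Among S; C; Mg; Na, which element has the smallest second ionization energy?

IE_2 is the cost of taking one more electron from the +1 cation: S⁺ still has 5 valence electrons; C⁺ still has 3 valence electrons; Mg⁺ still has 1 valence electron; Na⁺ is the bare [Ne] core.
Breaking into a closed-shell core is much more expensive than removing a leftover valence electron — Na has the largest IE_2 here.
Valence configurations: S⁺ [Ne]3s²3p³, C⁺ [He]2s²2p¹, Mg⁺ [Ne]3s¹.
Approximate IE_2 values (kJ/mol): S 2252, C 2353, Mg 1451, Na 4562.
Overall IE_2 order: Mg < S < C < Na.

Mg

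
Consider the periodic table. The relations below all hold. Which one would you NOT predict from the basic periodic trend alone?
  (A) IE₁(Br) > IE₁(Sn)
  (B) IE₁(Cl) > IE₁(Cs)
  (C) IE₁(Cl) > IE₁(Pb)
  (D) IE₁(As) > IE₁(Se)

(D)

The general trend: first ionisation energy increases across a period and decreases down a group.
(A) Br (period 4, group 17) vs Sn (period 5, group 14): the stated order agrees with the simple trend.
(B) Cl (period 3, group 17) vs Cs (period 6, group 1): the stated order agrees with the simple trend.
(C) Cl (period 3, group 17) vs Pb (period 6, group 14): the stated order agrees with the simple trend.
(D) As (period 4, group 15) vs Se (period 4, group 16): the stated order contradicts the simple trend.
The exception is (D): Se (4p⁴) ionizes more easily than half-filled As (4p³).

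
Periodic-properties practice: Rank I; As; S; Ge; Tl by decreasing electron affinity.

I > S > Ge > As > Tl

Adding an electron releases more energy for atoms nearer the top right (short of the noble gases).
These span different periods and groups, so the two trends combine.
As > Tl: relative to Tl, both the across-period and down-group shifts push As's electron affinity up.
Ge > As: this pair runs against the simple trend — see the exception note.
S > Ge: relative to Ge, both the across-period and down-group shifts push S's electron affinity up.
I > S: period and group pull opposite ways; the across-period shift dominates (295 vs 200 kJ/mol).
Note the exception: Ge has a higher electron affinity than As, contrary to the simple trend — adding an electron to As's half-filled 4p³ is unfavourable, so Ge (4p²) has the more exothermic EA.
Approximate values (kJ/mol): S 200, Ge 119, As 78, I 295, Tl 19.
So from highest to lowest: I > S > Ge > As > Tl.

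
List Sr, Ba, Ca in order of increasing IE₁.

Ca is in period 4, group 2; Sr is in period 5, group 2; Ba is in period 6, group 2.
IE₁ increases left→right with effective nuclear charge and decreases top→bottom as the valence shell moves farther out.
All are in group 2, so first ionization energy increases up the group.
So from lowest to highest: Ba < Sr < Ca.

Ba < Sr < Ca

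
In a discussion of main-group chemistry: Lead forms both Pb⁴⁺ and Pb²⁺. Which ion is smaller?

Both ions have Z = 82 protons, but Pb⁴⁺ has lost more electrons, so its remaining electrons feel a larger effective nuclear charge per electron and are pulled in more tightly.
Higher positive charge → smaller ion, so Pb²⁺ > Pb⁴⁺.

Pb⁴⁺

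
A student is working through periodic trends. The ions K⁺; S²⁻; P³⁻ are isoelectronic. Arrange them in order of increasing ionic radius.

K⁺ < S²⁻ < P³⁻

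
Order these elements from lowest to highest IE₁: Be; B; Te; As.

B, Te, Be, As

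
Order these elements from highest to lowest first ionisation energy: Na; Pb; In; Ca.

Pb, Ca, In, Na

Na is in period 3, group 1; Ca is in period 4, group 2; In is in period 5, group 13; Pb is in period 6, group 14.
Removing the outermost electron gets harder across a period and easier down a group.
A diagonal step moves right (one effect) and down (the opposite effect) at once.
In > Na: the two effects oppose for this pair; the across-period effect wins (558 vs 496 kJ/mol).
Ca > In: period and group pull opposite ways; the down-group shift dominates (590 vs 558 kJ/mol).
Pb > Ca: the two effects oppose for this pair; the across-period effect wins (716 vs 590 kJ/mol).
Approximate values (kJ/mol): Na 496, Ca 590, In 558, Pb 716.
So from highest to lowest: Pb > Ca > In > Na.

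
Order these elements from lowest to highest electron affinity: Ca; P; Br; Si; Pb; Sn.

Si is in period 3, group 14; P is in period 3, group 15; Ca is in period 4, group 2; Br is in period 4, group 17; Sn is in period 5, group 14; Pb is in period 6, group 14.
Adding an electron releases more energy for atoms nearer the top right (short of the noble gases).
Neither a single period nor a single group — weigh both effects.
Pb > Ca: period and group pull opposite ways; the across-period shift dominates (35 vs 2 kJ/mol).
P > Pb: relative to Pb, both the across-period and down-group shifts push P's electron affinity up.
Sn > P: this pair runs against the simple trend — see the exception note.
Si > Sn: they share group 14; the group trend gives Si the larger value.
Br > Si: the two effects oppose for this pair; the across-period effect wins (325 vs 134 kJ/mol).
Note the exception: Sn has a higher electron affinity than P, contrary to the simple trend — adding an electron to P's half-filled np³ subshell costs electron-pairing energy.
Note the exception: Si has a higher electron affinity than P, contrary to the simple trend — adding an electron to P's half-filled 3p³ is unfavourable, so Si (3p²) has the more exothermic EA.
Tabulated electron affinity (kJ/mol): Si 134, P 72, Ca 2, Br 325, Sn 107, Pb 35.
So from lowest to highest: Ca < Pb < P < Sn < Si < Br.

Ca < Pb < P < Sn < Si < Br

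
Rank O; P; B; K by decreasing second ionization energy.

Consider each +1 ion: O⁺ still has 5 valence electrons; P⁺ still has 4 valence electrons; B⁺ still has 2 valence electrons; K⁺ is the bare [Ar] core.
Usually core removal costs more than valence removal, but here the competition is close: a tightly held n=2 valence electron can cost more to remove than an n=3 core electron, so the actual values have to decide it.
Valence configurations: O⁺ [He]2s²2p³, P⁺ [Ne]3s²3p², B⁺ [He]2s².
Approximate IE_2 values (kJ/mol): O 3388, P 1907, B 2427, K 3052.
Putting it together, IE_2: P < B < K < O.

O, K, B, P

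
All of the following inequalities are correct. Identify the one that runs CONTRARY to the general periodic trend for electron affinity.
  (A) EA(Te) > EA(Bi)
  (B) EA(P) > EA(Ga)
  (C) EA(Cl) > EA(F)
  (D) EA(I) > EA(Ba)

(C)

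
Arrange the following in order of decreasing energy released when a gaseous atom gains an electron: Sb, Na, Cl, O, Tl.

Cl, O, Sb, Na, Tl

Electron affinity generally becomes more exothermic across a period toward the halogens and less exothermic down a group.
Neither a single period nor a single group — weigh both effects.
Na > Tl: the two effects oppose for this pair; the down-group effect wins (53 vs 19 kJ/mol).
Sb > Na: period and group pull opposite ways; the across-period shift dominates (103 vs 53 kJ/mol).
O > Sb: both effects reinforce here, so O is clearly the higher of the two.
Cl > O: period and group pull opposite ways; the across-period shift dominates (349 vs 141 kJ/mol).
Approximate values (kJ/mol): O 141, Na 53, Cl 349, Sb 103, Tl 19.
So from highest to lowest: Cl > O > Sb > Na > Tl.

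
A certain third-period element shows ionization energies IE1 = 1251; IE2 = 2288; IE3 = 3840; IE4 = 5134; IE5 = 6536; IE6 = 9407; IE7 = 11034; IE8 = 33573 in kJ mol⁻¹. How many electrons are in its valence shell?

7

Look for the largest jump between consecutive ionization energies: IE8/IE7 ≈ 3.0, far larger than any earlier ratio.
That jump marks the point where a core electron is being removed. So the atom has 7 valence electrons.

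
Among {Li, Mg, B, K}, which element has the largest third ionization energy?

Li

Consider each +2 ion: Li²⁺ is already 1 electron into the core; Mg²⁺ is the bare [Ne] core; B²⁺ still has 1 valence electron; K²⁺ is already 1 electron into the core.
Breaking into a closed-shell core is much more expensive than removing a leftover valence electron — K, Mg and Li have the largest IE_3 here.
The numbers (kJ/mol): Li 11815, Mg 7733, B 3660, K 4420.
So the third ionization energies run B < K < Mg < Li.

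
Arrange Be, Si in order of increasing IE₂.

Si, Be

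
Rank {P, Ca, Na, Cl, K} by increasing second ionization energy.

Ca < P < Cl < K < Na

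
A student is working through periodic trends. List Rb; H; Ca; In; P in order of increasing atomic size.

H is in period 1, group 1; P is in period 3, group 15; Ca is in period 4, group 2; Rb is in period 5, group 1; In is in period 5, group 13.
Across a period the added protons contract the valence shell; down a group each new principal shell makes the atom larger.
These span different periods and groups, so the two trends combine.
P > H: period and group pull opposite ways; the down-group shift dominates (111 vs 32 pm).
In > P: relative to P, both the across-period and down-group shifts push In's atomic radius up.
Ca > In: the two effects oppose for this pair; the across-period effect wins (171 vs 142 pm).
Rb > Ca: relative to Ca, both the across-period and down-group shifts push Rb's atomic radius up.
Tabulated atomic radius (pm): H 32, P 111, Ca 171, Rb 210, In 142.
So from smallest to largest: H < P < In < Ca < Rb.

H < P < In < Ca < Rb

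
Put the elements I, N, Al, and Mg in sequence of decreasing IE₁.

N is in period 2, group 15; Mg is in period 3, group 2; Al is in period 3, group 13; I is in period 5, group 17.
First ionization energy rises across a period (greater Z_eff holds electrons more tightly) and falls down a group (valence electrons are farther from the nucleus).
Here both period and group differ, so the two effects have to be weighed against each other.
Mg > Al: this pair runs against the simple trend — see the exception note.
I > Mg: the two effects oppose for this pair; the across-period effect wins (1008 vs 738 kJ/mol).
N > I: the two effects oppose for this pair; the down-group effect wins (1402 vs 1008 kJ/mol).
Note the exception: Mg has a higher first ionization energy than Al, contrary to the simple trend — Al's single 3p electron is easier to remove than one from Mg's filled 3s².
For reference (kJ/mol): N 1402, Mg 738, Al 578, I 1008.
So from highest to lowest: N > I > Mg > Al.

N, I, Mg, Al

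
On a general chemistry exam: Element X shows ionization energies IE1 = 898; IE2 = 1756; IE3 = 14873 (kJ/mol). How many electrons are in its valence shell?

Look for the largest jump between consecutive ionization energies: IE3/IE2 ≈ 8.5, far larger than any earlier ratio.
That jump marks the point where a core electron is being removed. So the atom has 2 valence electrons.

2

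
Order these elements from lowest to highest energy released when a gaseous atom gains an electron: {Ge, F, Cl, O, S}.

Ge < O < S < F < Cl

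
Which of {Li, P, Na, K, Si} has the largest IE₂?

Li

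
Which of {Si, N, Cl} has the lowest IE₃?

Si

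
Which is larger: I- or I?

I-

Forming I- adds 1 electron to I. More electron–electron repulsion in the same shell, with unchanged nuclear charge, lets the cloud expand.
An anion is larger than its parent atom: I- > I.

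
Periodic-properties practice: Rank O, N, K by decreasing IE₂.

Consider each +1 ion: O⁺ still has 5 valence electrons; N⁺ still has 4 valence electrons; K⁺ is the bare [Ar] core.
Usually core removal costs more than valence removal, but here the competition is close: a tightly held n=2 valence electron can cost more to remove than an n=3 core electron, so the actual values have to decide it.
Valence configurations: O⁺ [He]2s²2p³, N⁺ [He]2s²2p².
Tabulated IE_2 (kJ/mol): O 3388, N 2856, K 3052.
Overall IE_2 order: N < K < O.

O, K, N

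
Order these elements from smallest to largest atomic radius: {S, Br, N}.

Across a period the added protons contract the valence shell; down a group each new principal shell makes the atom larger.
These sit on a diagonal, where the across-period and down-group effects partly cancel.
S > N: period and group pull opposite ways; the down-group shift dominates (103 vs 71 pm).
Br > S: period and group pull opposite ways; the down-group shift dominates (114 vs 103 pm).
Approximate values (pm): N 71, S 103, Br 114.
So from smallest to largest: N < S < Br.

N, S, Br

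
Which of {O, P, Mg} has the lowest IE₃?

P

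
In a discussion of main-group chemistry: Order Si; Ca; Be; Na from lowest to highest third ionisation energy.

Si < Ca < Na < Be

The third ionization energy removes an electron from the +2 ion. For each element: Si²⁺ still has 2 valence electrons; Ca²⁺ is the bare [Ar] core; Be²⁺ is the bare [He] core; Na²⁺ is already 1 electron into the core.
Core electrons are held far more tightly than valence electrons, so Ca, Na and Be top the IE_3 order.
Tabulated IE_3 (kJ/mol): Si 3232, Ca 4912, Be 14849, Na 6910.
So the third ionization energies run Si < Ca < Na < Be.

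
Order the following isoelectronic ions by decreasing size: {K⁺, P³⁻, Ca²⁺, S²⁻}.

P³⁻, S²⁻, K⁺, Ca²⁺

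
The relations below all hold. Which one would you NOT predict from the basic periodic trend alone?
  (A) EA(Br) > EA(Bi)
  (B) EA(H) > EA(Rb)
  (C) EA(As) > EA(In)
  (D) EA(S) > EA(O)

(D)

The general trend: electron affinity increases across a period and decreases down a group.
(A) Br (period 4, group 17) vs Bi (period 6, group 15): the stated order agrees with the simple trend.
(B) H (period 1, group 1) vs Rb (period 5, group 1): the stated order agrees with the simple trend.
(C) As (period 4, group 15) vs In (period 5, group 13): the stated order agrees with the simple trend.
(D) S (period 3, group 16) vs O (period 2, group 16): the stated order contradicts the simple trend.
The exception is (D): the compact 2p subshell of O repels the added electron more than S's larger 3p does.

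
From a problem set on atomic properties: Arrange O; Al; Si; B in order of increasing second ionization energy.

Si, Al, B, O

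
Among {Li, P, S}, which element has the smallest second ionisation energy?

IE_2 is the cost of taking one more electron from the +1 cation: Li⁺ is the bare [He] core; P⁺ still has 4 valence electrons; S⁺ still has 5 valence electrons.
Core electrons are held far more tightly than valence electrons, so Li tops the IE_2 order.
Valence configurations: P⁺ [Ne]3s²3p², S⁺ [Ne]3s²3p³.
Tabulated IE_2 (kJ/mol): Li 7298, P 1907, S 2252.
Putting it together, IE_2: P < S < Li.

P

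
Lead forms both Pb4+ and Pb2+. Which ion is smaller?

Pb4+

Both ions have Z = 82 protons, but Pb4+ has lost more electrons, so its remaining electrons feel a larger effective nuclear charge per electron and are pulled in more tightly.
Higher positive charge → smaller ion, so Pb2+ > Pb4+.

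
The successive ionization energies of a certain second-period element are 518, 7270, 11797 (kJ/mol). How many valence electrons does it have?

Look for the largest jump between consecutive ionization energies: IE2/IE1 ≈ 14.0, far larger than any earlier ratio.
That jump marks the point where a core electron is being removed. So the atom has 1 valence electron.

1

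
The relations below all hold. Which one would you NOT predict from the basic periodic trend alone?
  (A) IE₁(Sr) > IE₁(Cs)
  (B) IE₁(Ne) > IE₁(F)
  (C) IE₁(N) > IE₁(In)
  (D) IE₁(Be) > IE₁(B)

The general trend: first ionization energy increases across a period and decreases down a group.
(A) Sr (period 5, group 2) vs Cs (period 6, group 1): the stated order agrees with the simple trend.
(B) Ne (period 2, group 18) vs F (period 2, group 17): the stated order agrees with the simple trend.
(C) N (period 2, group 15) vs In (period 5, group 13): the stated order agrees with the simple trend.
(D) Be (period 2, group 2) vs B (period 2, group 13): the stated order contradicts the simple trend.
The exception is (D): removing B's lone 2p electron is easier than breaking Be's filled 2s².

(D)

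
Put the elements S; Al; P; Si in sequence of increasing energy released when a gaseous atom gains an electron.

Al is in period 3, group 13; Si is in period 3, group 14; P is in period 3, group 15; S is in period 3, group 16.
EA tends to increase across a period and decrease down a group, though the pattern is less regular than for IE or radius.
All lie in period 3; the across-period trend (electron affinity increases left to right) applies, with the exception below.
Note the exception: Si has a higher electron affinity than P, contrary to the simple trend — adding an electron to P's half-filled 3p³ is unfavourable, so Si (3p²) has the more exothermic EA.
For reference (kJ/mol): Al 42, Si 134, P 72, S 200.
So from lowest to highest: Al < P < Si < S.

Al < P < Si < S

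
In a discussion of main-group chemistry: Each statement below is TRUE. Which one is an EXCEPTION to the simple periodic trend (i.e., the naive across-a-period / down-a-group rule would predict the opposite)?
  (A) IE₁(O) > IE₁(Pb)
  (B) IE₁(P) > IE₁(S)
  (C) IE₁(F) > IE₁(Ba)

(B)

The general trend: first ionisation energy increases across a period and decreases down a group.
(A) O (period 2, group 16) vs Pb (period 6, group 14): the stated order agrees with the simple trend.
(B) P (period 3, group 15) vs S (period 3, group 16): the stated order contradicts the simple trend.
(C) F (period 2, group 17) vs Ba (period 6, group 2): the stated order agrees with the simple trend.
The exception is (B): S (3p⁴) ionizes more easily than half-filled P (3p³) because the paired 3p electron in S is pushed out by e⁻–e⁻ repulsion.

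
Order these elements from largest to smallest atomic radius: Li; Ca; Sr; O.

Li is in period 2, group 1; O is in period 2, group 16; Ca is in period 4, group 2; Sr is in period 5, group 2.
Atomic radius shrinks across a period as nuclear charge pulls the same shell inward, and grows down a group as new shells are added.
Neither a single period nor a single group — weigh both effects.
Li > O: both are in period 2; the period trend gives Li the larger value.
Ca > Li: the two effects oppose for this pair; the down-group effect wins (171 vs 133 pm).
Sr > Ca: Sr sits below Ca in group 2, so the down-group effect alone puts Sr larger.
For reference (pm): Li 133, O 63, Ca 171, Sr 185.
So from largest to smallest: Sr > Ca > Li > O.

Sr > Ca > Li > O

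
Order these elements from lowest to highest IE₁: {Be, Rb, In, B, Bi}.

First ionization energy rises across a period (greater Z_eff holds electrons more tightly) and falls down a group (valence electrons are farther from the nucleus).
Here both period and group differ, so the two effects have to be weighed against each other.
In > Rb: In lies to the right of Rb in period 5, so the across-period effect alone puts In higher.
Bi > In: the two effects oppose for this pair; the across-period effect wins (703 vs 558 kJ/mol).
B > Bi: the two effects oppose for this pair; the down-group effect wins (801 vs 703 kJ/mol).
Be > B: this pair runs against the simple trend — see the exception note.
Note the exception: Be has a higher first ionization energy than B, contrary to the simple trend — removing B's lone 2p electron is easier than breaking Be's filled 2s².
For reference (kJ/mol): Be 900, B 801, Rb 403, In 558, Bi 703.
So from lowest to highest: Rb < In < Bi < B < Be.

Rb < In < Bi < B < Be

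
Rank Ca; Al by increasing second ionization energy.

The second ionization energy removes an electron from the +1 ion. For each element: Ca⁺ still has 1 valence electron; Al⁺ still has 2 valence electrons.
All are still removing valence electrons, so compare the +1 ions as you would atoms: IE_2 generally rises across a period (higher Z_eff) and falls down a group (larger shell), subject to the usual subshell exceptions.
Valence configurations: Ca⁺ [Ar]4s¹, Al⁺ [Ne]3s².
The numbers (kJ/mol): Ca 1145, Al 1817.
Putting it together, IE_2: Ca < Al.

Ca < Al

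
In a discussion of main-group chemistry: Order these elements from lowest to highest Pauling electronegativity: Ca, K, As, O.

K, Ca, As, O

O is in period 2, group 16; K is in period 4, group 1; Ca is in period 4, group 2; As is in period 4, group 15.
Electronegativity increases across a period and decreases down a group, tracking effective nuclear charge and atomic size.
These span different periods and groups, so the two trends combine.
Ca > K: Ca lies to the right of K in period 4, so the across-period effect alone puts Ca higher.
As > Ca: As lies to the right of Ca in period 4, so the across-period effect alone puts As higher.
O > As: both effects reinforce here, so O is clearly the higher of the two.
Tabulated electronegativity (Pauling): O 3.44, K 0.82, Ca 1.00, As 2.18.
So from lowest to highest: K < Ca < As < O.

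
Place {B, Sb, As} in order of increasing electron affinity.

B < As < Sb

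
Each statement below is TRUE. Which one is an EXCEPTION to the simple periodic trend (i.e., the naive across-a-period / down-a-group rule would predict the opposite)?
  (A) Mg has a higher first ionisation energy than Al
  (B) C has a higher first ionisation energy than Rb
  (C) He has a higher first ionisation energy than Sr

(A)

The general trend: first ionisation energy increases across a period and decreases down a group.
(A) Mg (period 3, group 2) vs Al (period 3, group 13): the stated order contradicts the simple trend.
(B) C (period 2, group 14) vs Rb (period 5, group 1): the stated order agrees with the simple trend.
(C) He (period 1, group 18) vs Sr (period 5, group 2): the stated order agrees with the simple trend.
The exception is (A): Al's single 3p electron is easier to remove than one from Mg's filled 3s².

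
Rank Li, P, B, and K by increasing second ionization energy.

IE_2 is the cost of taking one more electron from the +1 cation: Li⁺ is the bare [He] core; P⁺ still has 4 valence electrons; B⁺ still has 2 valence electrons; K⁺ is the bare [Ar] core.
Breaking into a closed-shell core is much more expensive than removing a leftover valence electron — K and Li have the largest IE_2 here.
Valence configurations: P⁺ [Ne]3s²3p², B⁺ [He]2s².
Approximate IE_2 values (kJ/mol): Li 7298, P 1907, B 2427, K 3052.
So the second ionization energies run P < B < K < Li.

P < B < K < Li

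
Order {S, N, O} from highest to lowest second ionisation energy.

Consider each +1 ion: S⁺ still has 5 valence electrons; N⁺ still has 4 valence electrons; O⁺ still has 5 valence electrons.
All are still removing valence electrons, so compare the +1 ions as you would atoms: IE_2 generally rises across a period (higher Z_eff) and falls down a group (larger shell), subject to the usual subshell exceptions.
Valence configurations: S⁺ [Ne]3s²3p³, N⁺ [He]2s²2p², O⁺ [He]2s²2p³.
Tabulated IE_2 (kJ/mol): S 2252, N 2856, O 3388.
So the second ionization energies run S < N < O.

O > N > S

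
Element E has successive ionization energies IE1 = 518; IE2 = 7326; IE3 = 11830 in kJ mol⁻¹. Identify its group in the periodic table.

Group 1

Look for the largest jump between consecutive ionization energies: IE2/IE1 ≈ 14.1, far larger than any earlier ratio.
That jump marks the point where a core electron is being removed. So the atom has 1 valence electron.
A main-group element with 1 valence electron is in group 1.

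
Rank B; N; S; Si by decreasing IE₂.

N, B, S, Si

Consider each +1 ion: B⁺ still has 2 valence electrons; N⁺ still has 4 valence electrons; S⁺ still has 5 valence electrons; Si⁺ still has 3 valence electrons.
All are still removing valence electrons, so compare the +1 ions as you would atoms: IE_2 generally rises across a period (higher Z_eff) and falls down a group (larger shell), subject to the usual subshell exceptions.
Valence configurations: B⁺ [He]2s², N⁺ [He]2s²2p², S⁺ [Ne]3s²3p³, Si⁺ [Ne]3s²3p¹.
Tabulated IE_2 (kJ/mol): B 2427, N 2856, S 2252, Si 1577.
Overall IE_2 order: Si < S < B < N.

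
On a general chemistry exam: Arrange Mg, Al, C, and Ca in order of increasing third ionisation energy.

Al < C < Ca < Mg

IE_3 is the cost of taking one more electron from the +2 cation: Mg²⁺ is the bare [Ne] core; Al²⁺ still has 1 valence electron; C²⁺ still has 2 valence electrons; Ca²⁺ is the bare [Ar] core.
Breaking into a closed-shell core is much more expensive than removing a leftover valence electron — Ca and Mg have the largest IE_3 here.
Valence configurations: Al²⁺ [Ne]3s¹, C²⁺ [He]2s².
The numbers (kJ/mol): Mg 7733, Al 2745, C 4620, Ca 4912.
Putting it together, IE_3: Al < C < Ca < Mg.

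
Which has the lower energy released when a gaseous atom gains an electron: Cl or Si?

Si is in period 3, group 14; Cl is in period 3, group 17.
EA tends to increase across a period and decrease down a group, though the pattern is less regular than for IE or radius.
All lie in period 3, so electron affinity increases left to right.
So Si has the lower energy released when a gaseous atom gains an electron (Si < Cl).

Si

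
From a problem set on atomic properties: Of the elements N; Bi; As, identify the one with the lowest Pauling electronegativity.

EN rises left→right (higher Z_eff, smaller atoms) and falls top→bottom (larger, more shielded atoms).
All are in group 15, so electronegativity increases up the group.
The lowest Pauling electronegativity among these belongs to Bi.

Bi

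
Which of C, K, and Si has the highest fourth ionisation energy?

C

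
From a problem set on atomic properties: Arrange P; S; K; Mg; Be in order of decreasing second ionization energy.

IE_2 is the cost of taking one more electron from the +1 cation: P⁺ still has 4 valence electrons; S⁺ still has 5 valence electrons; K⁺ is the bare [Ar] core; Mg⁺ still has 1 valence electron; Be⁺ still has 1 valence electron.
Core electrons are held far more tightly than valence electrons, so K tops the IE_2 order.
Valence configurations: P⁺ [Ne]3s²3p², S⁺ [Ne]3s²3p³, Mg⁺ [Ne]3s¹, Be⁺ [He]2s¹.
The numbers (kJ/mol): P 1907, S 2252, K 3052, Mg 1451, Be 1757.
Putting it together, IE_2: Mg < Be < P < S < K.

K, S, P, Be, Mg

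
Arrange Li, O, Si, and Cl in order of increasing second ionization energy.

IE_2 is the cost of taking one more electron from the +1 cation: Li⁺ is the bare [He] core; O⁺ still has 5 valence electrons; Si⁺ still has 3 valence electrons; Cl⁺ still has 6 valence electrons.
Pulling an electron out of a noble-gas core costs far more than removing a remaining valence electron, so Li sits at the high end of IE_2.
Valence configurations: O⁺ [He]2s²2p³, Si⁺ [Ne]3s²3p¹, Cl⁺ [Ne]3s²3p⁴.
The numbers (kJ/mol): Li 7298, O 3388, Si 1577, Cl 2298.
Putting it together, IE_2: Si < Cl < O < Li.

Si < Cl < O < Li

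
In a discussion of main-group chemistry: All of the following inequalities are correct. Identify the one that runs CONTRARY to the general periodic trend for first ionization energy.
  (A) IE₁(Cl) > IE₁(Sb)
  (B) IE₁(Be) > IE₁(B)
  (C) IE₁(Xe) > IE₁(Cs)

The general trend: first ionization energy increases across a period and decreases down a group.
(A) Cl (period 3, group 17) vs Sb (period 5, group 15): the stated order agrees with the simple trend.
(B) Be (period 2, group 2) vs B (period 2, group 13): the stated order contradicts the simple trend.
(C) Xe (period 5, group 18) vs Cs (period 6, group 1): the stated order agrees with the simple trend.
The exception is (B): removing B's lone 2p electron is easier than breaking Be's filled 2s².

(B)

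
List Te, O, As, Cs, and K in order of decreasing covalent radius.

Cs, K, Te, As, O

O is in period 2, group 16; K is in period 4, group 1; As is in period 4, group 15; Te is in period 5, group 16; Cs is in period 6, group 1.
Moving right in a period, electrons are added to the same shell under a stronger nuclear pull, so atoms get smaller; moving down, a new shell is opened and atoms get larger.
These span different periods and groups, so the two trends combine.
As > O: relative to O, both the across-period and down-group shifts push As's atomic radius up.
Te > As: period and group pull opposite ways; the down-group shift dominates (136 vs 121 pm).
K > Te: the two effects oppose for this pair; the across-period effect wins (196 vs 136 pm).
Cs > K: they share group 1; the group trend gives Cs the larger value.
Tabulated atomic radius (pm): O 63, K 196, As 121, Te 136, Cs 232.
So from largest to smallest: Cs > K > Te > As > O.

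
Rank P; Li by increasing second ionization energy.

P, Li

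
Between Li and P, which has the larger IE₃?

Li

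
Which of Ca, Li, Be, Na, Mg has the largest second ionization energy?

Li

Consider each +1 ion: Ca⁺ still has 1 valence electron; Li⁺ is the bare [He] core; Be⁺ still has 1 valence electron; Na⁺ is the bare [Ne] core; Mg⁺ still has 1 valence electron.
Core electrons are held far more tightly than valence electrons, so Na and Li top the IE_2 order.
Valence configurations: Ca⁺ [Ar]4s¹, Be⁺ [He]2s¹, Mg⁺ [Ne]3s¹.
The numbers (kJ/mol): Ca 1145, Li 7298, Be 1757, Na 4562, Mg 1451.
Overall IE_2 order: Ca < Mg < Be < Na < Li.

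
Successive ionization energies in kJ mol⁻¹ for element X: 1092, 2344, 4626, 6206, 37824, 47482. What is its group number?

Look for the largest jump between consecutive ionization energies: IE5/IE4 ≈ 6.1, far larger than any earlier ratio.
That jump marks the point where a core electron is being removed. So the atom has 4 valence electrons.
A main-group element with 4 valence electrons is in group 14.

Group 14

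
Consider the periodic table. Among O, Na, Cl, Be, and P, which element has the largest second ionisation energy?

Na

IE_2 is the cost of taking one more electron from the +1 cation: O⁺ still has 5 valence electrons; Na⁺ is the bare [Ne] core; Cl⁺ still has 6 valence electrons; Be⁺ still has 1 valence electron; P⁺ still has 4 valence electrons.
Core electrons are held far more tightly than valence electrons, so Na tops the IE_2 order.
Valence configurations: O⁺ [He]2s²2p³, Cl⁺ [Ne]3s²3p⁴, Be⁺ [He]2s¹, P⁺ [Ne]3s²3p².
The numbers (kJ/mol): O 3388, Na 4562, Cl 2298, Be 1757, P 1907.
Overall IE_2 order: Be < P < Cl < O < Na.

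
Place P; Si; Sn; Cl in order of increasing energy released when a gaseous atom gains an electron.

Si is in period 3, group 14; P is in period 3, group 15; Cl is in period 3, group 17; Sn is in period 5, group 14.
Atoms with high Z_eff and room in the valence shell (especially the halogens) have the most exothermic electron affinities.
Neither a single period nor a single group — weigh both effects.
Sn > P: this pair runs against the simple trend — see the exception note.
Si > Sn: they share group 14; the group trend gives Si the larger value.
Cl > Si: Cl lies to the right of Si in period 3, so the across-period effect alone puts Cl higher.
Note the exception: Sn has a higher electron affinity than P, contrary to the simple trend — adding an electron to P's half-filled np³ subshell costs electron-pairing energy.
Note the exception: Si has a higher electron affinity than P, contrary to the simple trend — adding an electron to P's half-filled 3p³ is unfavourable, so Si (3p²) has the more exothermic EA.
Approximate values (kJ/mol): Si 134, P 72, Cl 349, Sn 107.
So from lowest to highest: P < Sn < Si < Cl.

P < Sn < Si < Cl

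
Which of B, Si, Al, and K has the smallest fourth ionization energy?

Si

After 3 electrons have been removed, what remains? B³⁺ is the bare [He] core; Si³⁺ still has 1 valence electron; Al³⁺ is the bare [Ne] core; K³⁺ is already 2 electrons into the core.
Pulling an electron out of a noble-gas core costs far more than removing a remaining valence electron, so K, Al and B sit at the high end of IE_4.
Approximate IE_4 values (kJ/mol): B 25026, Si 4356, Al 11577, K 5877.
Putting it together, IE_4: Si < K < Al < B.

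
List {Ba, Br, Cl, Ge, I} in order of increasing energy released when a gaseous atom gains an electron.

Ba < Ge < I < Br < Cl

Cl is in period 3, group 17; Ge is in period 4, group 14; Br is in period 4, group 17; I is in period 5, group 17; Ba is in period 6, group 2.
Adding an electron releases more energy for atoms nearer the top right (short of the noble gases).
Neither a single period nor a single group — weigh both effects.
Ge > Ba: relative to Ba, both the across-period and down-group shifts push Ge's electron affinity up.
I > Ge: period and group pull opposite ways; the across-period shift dominates (295 vs 119 kJ/mol).
Br > I: Br sits above I in group 17, so the down-group effect alone puts Br higher.
Cl > Br: they share group 17; the group trend gives Cl the larger value.
Approximate values (kJ/mol): Cl 349, Ge 119, Br 325, I 295, Ba 14.
So from lowest to highest: Ba < Ge < I < Br < Cl.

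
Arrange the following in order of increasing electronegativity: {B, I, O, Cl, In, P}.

In < B < P < I < Cl < O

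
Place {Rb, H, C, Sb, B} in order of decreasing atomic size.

H is in period 1, group 1; B is in period 2, group 13; C is in period 2, group 14; Rb is in period 5, group 1; Sb is in period 5, group 15.
Radius decreases left→right (rising Z_eff, same n) and increases top→bottom (higher n).
Neither a single period nor a single group — weigh both effects.
C > H: the two effects oppose for this pair; the down-group effect wins (75 vs 32 pm).
B > C: B lies to the left of C in period 2, so the across-period effect alone puts B larger.
Sb > B: the two effects oppose for this pair; the down-group effect wins (140 vs 85 pm).
Rb > Sb: Rb lies to the left of Sb in period 5, so the across-period effect alone puts Rb larger.
Tabulated atomic radius (pm): H 32, B 85, C 75, Rb 210, Sb 140.
So from largest to smallest: Rb > Sb > B > C > H.

Rb > Sb > B > C > H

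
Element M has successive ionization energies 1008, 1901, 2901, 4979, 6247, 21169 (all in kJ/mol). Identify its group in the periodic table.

Group 15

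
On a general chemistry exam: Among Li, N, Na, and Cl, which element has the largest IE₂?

The second ionization energy removes an electron from the +1 ion. For each element: Li⁺ is the bare [He] core; N⁺ still has 4 valence electrons; Na⁺ is the bare [Ne] core; Cl⁺ still has 6 valence electrons.
Pulling an electron out of a noble-gas core costs far more than removing a remaining valence electron, so Na and Li sit at the high end of IE_2.
Valence configurations: N⁺ [He]2s²2p², Cl⁺ [Ne]3s²3p⁴.
Approximate IE_2 values (kJ/mol): Li 7298, N 2856, Na 4562, Cl 2298.
So the second ionization energies run Cl < N < Na < Li.

Li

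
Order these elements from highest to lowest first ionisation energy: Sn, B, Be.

Be is in period 2, group 2; B is in period 2, group 13; Sn is in period 5, group 14.
IE₁ increases left→right with effective nuclear charge and decreases top→bottom as the valence shell moves farther out.
Neither a single period nor a single group — weigh both effects.
B > Sn: the two effects oppose for this pair; the down-group effect wins (801 vs 709 kJ/mol).
Be > B: this pair runs against the simple trend — see the exception note.
Note the exception: Be has a higher first ionization energy than B, contrary to the simple trend — removing B's lone 2p electron is easier than breaking Be's filled 2s².
For reference (kJ/mol): Be 900, B 801, Sn 709.
So from highest to lowest: Be > B > Sn.

Be > B > Sn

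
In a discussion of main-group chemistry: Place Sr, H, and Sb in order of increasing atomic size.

H is in period 1, group 1; Sr is in period 5, group 2; Sb is in period 5, group 15.
Radius decreases left→right (rising Z_eff, same n) and increases top→bottom (higher n).
Neither a single period nor a single group — weigh both effects.
Sb > H: the two effects oppose for this pair; the down-group effect wins (140 vs 32 pm).
Sr > Sb: Sr lies to the left of Sb in period 5, so the across-period effect alone puts Sr larger.
Approximate values (pm): H 32, Sr 185, Sb 140.
So from smallest to largest: H < Sb < Sr.

H < Sb < Sr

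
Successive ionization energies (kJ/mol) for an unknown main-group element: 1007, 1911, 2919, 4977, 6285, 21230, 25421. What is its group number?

Group 15

Look for the largest jump between consecutive ionization energies: IE6/IE5 ≈ 3.4, far larger than any earlier ratio.
That jump marks the point where a core electron is being removed. So the atom has 5 valence electrons.
A main-group element with 5 valence electrons is in group 15.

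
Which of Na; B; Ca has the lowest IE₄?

Ca

IE_4 is the cost of taking one more electron from the +3 cation: Na³⁺ is already 2 electrons into the core; B³⁺ is the bare [He] core; Ca³⁺ is already 1 electron into the core.
All of these are removing an electron from a noble-gas core or deeper; the smaller core (lower principal quantum number) is held far more tightly, and within a period the higher nuclear charge binds the same core more tightly.
The numbers (kJ/mol): Na 9543, B 25026, Ca 6491.
Hence IE_4: Ca < Na < B.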